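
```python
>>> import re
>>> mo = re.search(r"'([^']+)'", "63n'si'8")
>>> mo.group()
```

`re.search` scans for the first position where the pattern succeeds.
The match spans [3:7] → "'si'".
Captured: group 1 = 'si'.

"'si'"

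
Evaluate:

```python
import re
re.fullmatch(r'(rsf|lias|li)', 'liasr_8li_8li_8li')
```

None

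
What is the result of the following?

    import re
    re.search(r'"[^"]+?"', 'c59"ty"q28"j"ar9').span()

Unlike `match`, `search` isn't anchored — it looks for the pattern anywhere in the string.
The match spans [3:7] → '"ty"'.

(3, 7)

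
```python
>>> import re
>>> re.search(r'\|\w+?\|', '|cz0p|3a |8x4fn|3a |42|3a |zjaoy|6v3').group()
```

`search` walks the string left to right and returns the first match it finds.
The match spans [0:6] → '|cz0p|'.

'|cz0p|'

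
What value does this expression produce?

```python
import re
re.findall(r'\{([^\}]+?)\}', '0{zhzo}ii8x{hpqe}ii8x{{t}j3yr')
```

['zhzo', 'hpqe', '{t']

Walking the string: at [1:7] match '{zhzo}', group 1 = 'zhzo'; at [11:17] match '{hpqe}', group 1 = 'hpqe'; at [21:25] match '{{t}', group 1 = '{t'.
With a single group, `findall` returns only what that group captured — 3 items.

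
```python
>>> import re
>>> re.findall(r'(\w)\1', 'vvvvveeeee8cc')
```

After group 1 captures some text, `\1` only succeeds where that same text appears again.
One capturing group, so `findall` returns just the captured substring from each match — 5 in all.

['v', 'v', 'e', 'e', 'c']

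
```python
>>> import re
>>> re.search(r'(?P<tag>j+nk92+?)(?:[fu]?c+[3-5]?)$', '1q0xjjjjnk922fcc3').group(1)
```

The pattern matches one or more of the literal 'j', then the literal 'nk9', then one or more of the literal '2' (lazy) (captured as 'tag'); then optionally one of [fu], then one or more of the literal 'c', then optionally a character in [3-5] (non-capturing group); then anchored at the end.
`re.search` tries every starting position until one works.
The match spans [4:17] → 'jjjjnk922fcc3'.
Captured: group 1 = 'jjjjnk922'.

'jjjjnk922'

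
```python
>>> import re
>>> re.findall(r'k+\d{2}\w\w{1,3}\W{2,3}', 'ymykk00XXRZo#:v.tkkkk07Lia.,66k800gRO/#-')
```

`findall` yields the raw match text (2 of them) because the pattern has no groups.

['kkkk07Lia.,', 'k800gRO/#-']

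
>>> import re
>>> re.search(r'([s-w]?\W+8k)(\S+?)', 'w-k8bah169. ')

None

This matches optionally a character in [s-w], then one or more of a non-word character, then the literal '8k' (captured); then one or more of a non-whitespace character (lazy) (captured).
`re.search` tries every starting position until one works.
Here no position works, so the call returns None.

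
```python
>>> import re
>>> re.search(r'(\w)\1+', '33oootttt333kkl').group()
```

`\1` is not a pattern — it's the concrete string captured by group 1, re-applied verbatim.
The match spans [0:2] → '33'.

'33'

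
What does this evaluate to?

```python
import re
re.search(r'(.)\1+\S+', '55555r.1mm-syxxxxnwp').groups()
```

('5',)

The match spans [0:20] → '55555r.1mm-syxxxxnwp'.
Captured: group 1 = '5'.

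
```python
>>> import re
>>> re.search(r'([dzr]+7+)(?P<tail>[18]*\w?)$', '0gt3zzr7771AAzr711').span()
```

(13, 18)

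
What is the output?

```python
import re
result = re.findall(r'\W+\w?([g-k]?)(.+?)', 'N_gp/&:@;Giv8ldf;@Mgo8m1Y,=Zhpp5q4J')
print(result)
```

[('i', 'v'), ('g', 'o'), ('h', 'p')]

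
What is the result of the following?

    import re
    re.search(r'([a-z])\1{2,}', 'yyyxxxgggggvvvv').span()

(0, 3)

After group 1 captures some text, `\1` only succeeds where that same text appears again.
`re.search` tries every starting position until one works.
The match spans [0:3] → 'yyy'.
Captured: group 1 = 'y'.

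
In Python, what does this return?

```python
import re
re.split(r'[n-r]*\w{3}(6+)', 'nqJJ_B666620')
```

['nqJ', '6666', '20']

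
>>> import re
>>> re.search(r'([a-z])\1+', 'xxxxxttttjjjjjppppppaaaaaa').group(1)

The backreference `\1` re-matches whatever the first group consumed, character for character.
Unlike `match`, `search` isn't anchored — it looks for the pattern anywhere in the string.
The match spans [0:5] → 'xxxxx'.
Captured: group 1 = 'x'.

'x'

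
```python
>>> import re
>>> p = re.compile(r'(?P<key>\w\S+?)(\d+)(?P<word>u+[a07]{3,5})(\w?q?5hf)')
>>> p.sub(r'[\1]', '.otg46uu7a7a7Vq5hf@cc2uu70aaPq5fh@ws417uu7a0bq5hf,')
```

'.[otg]@[cc2uu70aaPq5fh@ws],'

This matches a word character, then one or more of a non-whitespace character (lazy) (captured as 'key'); then one or more of a digit (captured); then one or more of a literal 'u', then 3 to 5 of one of [a07] (captured as 'word'); then optionally a word character, then optionally the literal 'q', then the literal '5hf' (captured).
The replacement refers to a captured group, so each match is rewritten using its own captured text.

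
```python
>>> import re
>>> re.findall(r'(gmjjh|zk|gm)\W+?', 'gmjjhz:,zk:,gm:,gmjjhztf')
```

`findall` collects group 1 from each match (2 total).

['zk', 'gm']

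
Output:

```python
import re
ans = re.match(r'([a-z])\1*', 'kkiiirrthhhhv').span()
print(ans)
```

(0, 2)

`re.match` won't scan ahead — the pattern has to work from the very first character.
The match spans [0:2] → 'kk'.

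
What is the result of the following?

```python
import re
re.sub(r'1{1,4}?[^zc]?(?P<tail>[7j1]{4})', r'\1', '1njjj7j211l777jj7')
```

'jjj7j2777jj7'

This matches 1 to 4 of a literal '1' (lazy), then optionally any character except [zc]; then exactly 4 of one of [7j1] (captured as 'tail').
Matches: at [0:6] → '1njjj7'; at [8:15] → '11l777j'.
Each match is replaced using the text its own group 1 captured.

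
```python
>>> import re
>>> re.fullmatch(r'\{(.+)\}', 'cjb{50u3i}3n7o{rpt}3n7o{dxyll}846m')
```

None

`re.fullmatch` is like wrapping the pattern in `^…$` (in single-line mode).
Here the string isn't matched end-to-end, so the call returns None.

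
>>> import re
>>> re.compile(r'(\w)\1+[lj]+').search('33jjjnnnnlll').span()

(0, 5)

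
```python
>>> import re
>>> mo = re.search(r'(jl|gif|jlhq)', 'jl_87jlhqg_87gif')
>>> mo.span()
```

`re.search` tries every starting position until one works.
The match spans [0:2] → 'jl'.
Captured: group 1 = 'jl'.

(0, 2)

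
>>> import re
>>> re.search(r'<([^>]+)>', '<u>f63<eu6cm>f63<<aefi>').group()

`re.search` scans for the first position where the pattern succeeds.
The match spans [0:3] → '<u>'.
Captured: group 1 = 'u'.

'<u>'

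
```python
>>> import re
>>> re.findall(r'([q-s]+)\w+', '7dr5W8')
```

['r']

The pattern matches one or more of a character in [q-s] (captured); then one or more of a word character.
Scanning left to right: at [2:6] match 'r5W8', group 1 = 'r'.
With a single group, `findall` returns only what that group captured — 1 item.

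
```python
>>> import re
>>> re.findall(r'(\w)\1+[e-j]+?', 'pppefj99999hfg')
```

['p', '9']

`\1` is not a pattern — it's the concrete string captured by group 1, re-applied verbatim.
Matches: at [0:4] match 'pppe', group 1 = 'p'; at [6:12] match '99999h', group 1 = '9'.
Because there's exactly one group, `findall` drops the full match and keeps group 1 from each hit.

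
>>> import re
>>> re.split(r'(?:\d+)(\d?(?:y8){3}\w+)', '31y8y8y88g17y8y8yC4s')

['', 'y8y8y88g17y8y8yC4s', '']

The pattern matches one or more of a digit (non-capturing group); then optionally a digit, then the literal 'y8' repeated 3 times, then one or more of a word character (captured).
Matches to split on: at [0:20] → '31y8y8y88g17y8y8yC4s'.
Because the pattern has a capturing group, `split` also inserts each captured text between the pieces.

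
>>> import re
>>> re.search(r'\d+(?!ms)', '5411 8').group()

'5411'

The negative lookaround is zero-width — it rules out positions where the adjacent text would match, without consuming anything.
`search` walks the string left to right and returns the first match it finds.
The match spans [0:4] → '5411'.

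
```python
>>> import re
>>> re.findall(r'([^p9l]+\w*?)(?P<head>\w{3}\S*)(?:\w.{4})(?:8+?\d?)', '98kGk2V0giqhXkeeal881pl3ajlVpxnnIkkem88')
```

The pattern matches one or more of any character except [p9l], then zero or more of a word character (lazy) (captured); then exactly 3 of a word character, then zero or more of a non-whitespace character (captured as 'head'); then a word character, then exactly 4 of any character (non-capturing group); then one or more of the literal '8' (lazy), then optionally a digit (non-capturing group).
Scanning left to right: at [1:39] match '8kGk2V0giqhXkeeal881pl3ajlVpxnnIkkem88', groups = ('8kGk2V0giqhXkeea', 'l881pl3ajlVpxnnI').
`findall` packs the 2 group values into a tuple for every match.

[('8kGk2V0giqhXkeea', 'l881pl3ajlVpxnnI')]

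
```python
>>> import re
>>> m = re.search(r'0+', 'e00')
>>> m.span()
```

(1, 3)

Pattern: one or more of a literal '0'.
`re.search` tries every starting position until one works.
The match spans [1:3] → '00'.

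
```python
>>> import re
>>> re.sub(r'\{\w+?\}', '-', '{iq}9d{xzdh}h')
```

Every occurrence is swapped for '-'.

'-9d-h'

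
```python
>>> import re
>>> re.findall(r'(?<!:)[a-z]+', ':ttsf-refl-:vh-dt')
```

A negative assertion filters positions out without eating any characters.
Walking the string: at [2:5] → 'tsf'; at [6:10] → 'refl'; at [13:14] → 'h'; at [15:17] → 'dt'.
With no groups in the pattern, `findall` gives back each whole match — 4 here.

['tsf', 'refl', 'h', 'dt']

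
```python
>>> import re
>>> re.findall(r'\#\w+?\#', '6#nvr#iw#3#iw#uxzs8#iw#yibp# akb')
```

['#nvr#', '#3#', '#uxzs8#', '#yibp#']

Matches: at [1:6] → '#nvr#'; at [8:11] → '#3#'; at [13:20] → '#uxzs8#'; at [22:28] → '#yibp#'.
Since nothing is captured, `findall` lists the 4 matched substrings directly.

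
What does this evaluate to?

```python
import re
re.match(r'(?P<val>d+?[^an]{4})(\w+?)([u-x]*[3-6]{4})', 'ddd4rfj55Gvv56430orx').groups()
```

The pattern matches one or more of the literal 'd' (lazy), then exactly 4 of any character except [an] (captured as 'val'); then one or more of a word character (lazy) (captured); then zero or more of a character in [u-x], then exactly 4 of a character in [3-6] (captured).
Because the quantifier is non-greedy, it stops expanding at the earliest point where the rest of the pattern can succeed.
`match` is anchored at position 0; if the pattern doesn't fit there, it returns None.
The match spans [0:16] → 'ddd4rfj55Gvv5643'.
Captured: group 1 = 'ddd4r', group 2 = 'fj55G', group 3 = 'vv5643'.

('ddd4r', 'fj55G', 'vv5643')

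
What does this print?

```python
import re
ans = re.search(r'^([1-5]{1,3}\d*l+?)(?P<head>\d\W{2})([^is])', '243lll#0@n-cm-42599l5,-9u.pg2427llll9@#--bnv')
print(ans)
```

This matches anchored at the start of the string; then 1 to 3 of a character in [1-5], then zero or more of a digit, then one or more of the literal 'l' (lazy) (captured); then a digit, then exactly 2 of a non-word character (captured as 'head'); then any character except [is] (captured).
Unlike `match`, `search` isn't anchored — it looks for the pattern anywhere in the string.
Here the pattern never matches, so the call returns None.

None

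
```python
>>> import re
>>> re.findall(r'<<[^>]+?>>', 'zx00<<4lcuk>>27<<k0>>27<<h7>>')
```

['<<4lcuk>>', '<<k0>>', '<<h7>>']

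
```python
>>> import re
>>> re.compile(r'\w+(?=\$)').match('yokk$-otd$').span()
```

(0, 4)

The lookaround is zero-width — it requires the adjacent text to match without consuming it, so the asserted text isn't part of the match.
With `match`, the pattern is implicitly anchored at the beginning.
The match spans [0:4] → 'yokk'.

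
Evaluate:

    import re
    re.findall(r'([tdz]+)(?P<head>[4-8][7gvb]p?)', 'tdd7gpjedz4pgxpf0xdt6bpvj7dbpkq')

[('tdd', '7gp'), ('dt', '6bp')]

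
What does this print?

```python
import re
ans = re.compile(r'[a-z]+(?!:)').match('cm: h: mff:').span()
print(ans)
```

A negative assertion filters positions out without eating any characters.
`re.match` won't scan ahead — the pattern has to work from the very first character.
The match spans [0:1] → 'c'.

(0, 1)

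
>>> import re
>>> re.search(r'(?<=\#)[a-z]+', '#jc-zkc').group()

The positive lookaround only admits positions where the adjacent text matches; those characters stay outside the span.
The match spans [1:3] → 'jc'.

'jc'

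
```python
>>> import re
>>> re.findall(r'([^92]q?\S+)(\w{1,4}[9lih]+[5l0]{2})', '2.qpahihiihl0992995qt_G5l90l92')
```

The pattern matches any character except [92], then optionally a literal 'q', then one or more of a non-whitespace character (captured); then 1 to 4 of a word character, then one or more of one of [9lih], then exactly 2 of one of [5l0] (captured).
Walking the string: at [1:28] match '.qpahihiihl0992995qt_G5l90l', groups = ('.qpahihiihl0992995qt_G5', 'l90l').
2 groups means the one result is a tuple of 2 captured strings — 1 here.

[('.qpahihiihl0992995qt_G5', 'l90l')]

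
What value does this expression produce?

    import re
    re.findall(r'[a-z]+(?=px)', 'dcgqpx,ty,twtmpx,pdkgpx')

['dcgq', 'twtm', 'pdkg']

The lookaround is zero-width — it requires the adjacent text to match without consuming it, so the asserted text isn't part of the match.
Walking the string: at [0:4] → 'dcgq'; at [10:14] → 'twtm'; at [17:21] → 'pdkg'.
Since nothing is captured, `findall` lists the 3 matched substrings directly.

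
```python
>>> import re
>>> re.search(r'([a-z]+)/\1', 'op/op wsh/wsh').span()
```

After group 1 captures some text, `\1` only succeeds where that same text appears again.
`re.search` tries every starting position until one works.
The match spans [0:5] → 'op/op'.
Captured: group 1 = 'op'.

(0, 5)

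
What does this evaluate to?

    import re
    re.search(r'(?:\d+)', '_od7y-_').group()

'7'

Pattern: one or more of a digit (non-capturing group).
`re.search` tries every starting position until one works.
The match spans [3:4] → '7'.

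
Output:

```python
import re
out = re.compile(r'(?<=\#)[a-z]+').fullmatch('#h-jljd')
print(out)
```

Lookahead/lookbehind check context without consuming it, so the matched span excludes the asserted characters.
`re.fullmatch` requires the pattern to consume the entire string.
Here the pattern can't cover the whole string, so the call returns None.

None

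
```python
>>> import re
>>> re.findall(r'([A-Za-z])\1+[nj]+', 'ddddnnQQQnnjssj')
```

['d', 'Q', 's']

`\1` is not a pattern — it's the concrete string captured by group 1, re-applied verbatim.
Because there's exactly one group, `findall` drops the full match and keeps group 1 from each hit.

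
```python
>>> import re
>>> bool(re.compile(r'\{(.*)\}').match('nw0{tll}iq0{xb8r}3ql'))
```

`re.match` won't scan ahead — the pattern has to work from the very first character.
Here the string doesn't start with a match, so the call returns None, and `bool(None)` is False.

False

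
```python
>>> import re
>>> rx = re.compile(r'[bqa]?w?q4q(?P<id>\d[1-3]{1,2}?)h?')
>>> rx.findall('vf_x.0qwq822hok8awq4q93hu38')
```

['93']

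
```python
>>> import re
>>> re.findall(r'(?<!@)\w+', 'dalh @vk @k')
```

A negative assertion filters positions out without eating any characters.
No capturing groups, so `findall` returns the 2 full match strings.

['dalh', 'k']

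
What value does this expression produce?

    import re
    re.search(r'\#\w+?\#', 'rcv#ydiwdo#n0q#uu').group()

`search` walks the string left to right and returns the first match it finds.
The match spans [3:11] → '#ydiwdo#'.

'#ydiwdo#'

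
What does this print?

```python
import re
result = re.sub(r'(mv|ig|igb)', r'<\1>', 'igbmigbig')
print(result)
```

<ig>bm<ig>b<ig>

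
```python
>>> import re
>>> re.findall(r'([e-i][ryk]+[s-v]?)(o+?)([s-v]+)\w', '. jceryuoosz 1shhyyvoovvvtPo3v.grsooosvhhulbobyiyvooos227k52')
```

`findall` packs the 3 group values into a tuple for every match.

[('eryu', 'oo', 's'), ('hyyv', 'oo', 'vvvt'), ('grs', 'ooo', 'sv'), ('iyv', 'ooo', 's')]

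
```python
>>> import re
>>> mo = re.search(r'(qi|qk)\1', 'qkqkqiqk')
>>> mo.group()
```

'qkqk'

`\1` is not a pattern — it's the concrete string captured by group 1, re-applied verbatim.
The match spans [0:4] → 'qkqk'.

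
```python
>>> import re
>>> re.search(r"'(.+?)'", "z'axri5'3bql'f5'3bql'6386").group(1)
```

The match spans [1:8] → "'axri5'".
Captured: group 1 = 'axri5'.

'axri5'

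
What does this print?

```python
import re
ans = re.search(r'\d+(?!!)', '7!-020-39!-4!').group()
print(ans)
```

`(?!…)`/`(?<!…)` only lets a position through if the neighbouring text does NOT match; no characters are consumed.
The match spans [3:6] → '020'.

020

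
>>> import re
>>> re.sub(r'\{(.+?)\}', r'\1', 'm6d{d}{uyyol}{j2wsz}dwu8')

Matches: at [3:6] → '{d}'; at [6:13] → '{uyyol}'; at [13:20] → '{j2wsz}'.
`\1` in the replacement pulls in group 1's text for each match.

'm6dduyyolj2wszdwu8'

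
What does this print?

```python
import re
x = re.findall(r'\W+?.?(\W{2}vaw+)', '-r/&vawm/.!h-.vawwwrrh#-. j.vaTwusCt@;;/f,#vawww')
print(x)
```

Pattern: one or more of a non-word character (lazy); then optionally any character; then exactly 2 of a non-word character, then the literal 'va', then one or more of the literal 'w' (captured).
Matches: at [0:7] match '-r/&vaw', group 1 = '/&vaw'; at [8:19] match '/.!h-.vawww', group 1 = '-.vawww'; at [36:48] match '@;;/f,#vawww', group 1 = ',#vawww'.
Because there's exactly one group, `findall` drops the full match and keeps group 1 from each hit.

['/&vaw', '-.vawww', ',#vawww']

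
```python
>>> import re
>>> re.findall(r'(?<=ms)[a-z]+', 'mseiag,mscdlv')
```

['eiag', 'cdlv']

The positive lookaround only admits positions where the adjacent text matches; those characters stay outside the span.
Scanning left to right: at [2:6] → 'eiag'; at [9:13] → 'cdlv'.
`findall` yields the raw match text (2 of them) because the pattern has no groups.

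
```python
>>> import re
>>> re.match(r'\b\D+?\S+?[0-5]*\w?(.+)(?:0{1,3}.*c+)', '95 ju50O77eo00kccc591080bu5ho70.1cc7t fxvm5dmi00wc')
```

This matches a word boundary (`\b`, zero-width); then one or more of a non-digit (lazy), then one or more of a non-whitespace character (lazy); then zero or more of a character in [0-5], then optionally a word character; then one or more of any character (captured); then 1 to 3 of a literal '0', then zero or more of any character, then one or more of a literal 'c' (non-capturing group).
`match` is anchored at position 0; if the pattern doesn't fit there, it returns None.
Here the pattern fails at index 0, so the call returns None.

None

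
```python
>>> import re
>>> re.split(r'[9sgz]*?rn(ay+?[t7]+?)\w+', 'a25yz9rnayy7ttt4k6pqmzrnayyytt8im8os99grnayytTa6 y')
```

The pattern matches zero or more of one of [9sgz] (lazy), then the literal 'rn'; then a literal 'a', then one or more of the literal 'y' (lazy), then one or more of one of [t7] (lazy) (captured); then one or more of a word character.
With a capturing group present, the delimiter's captured portion is kept in the result list.

['a25y', 'ayy7', ' y']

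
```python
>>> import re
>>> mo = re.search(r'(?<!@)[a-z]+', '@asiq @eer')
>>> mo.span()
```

`(?!…)`/`(?<!…)` only lets a position through if the neighbouring text does NOT match; no characters are consumed.
Unlike `match`, `search` isn't anchored — it looks for the pattern anywhere in the string.
The match spans [2:5] → 'siq'.

(2, 5)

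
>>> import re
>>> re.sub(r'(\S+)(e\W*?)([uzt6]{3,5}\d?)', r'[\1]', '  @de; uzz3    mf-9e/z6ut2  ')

Pattern: one or more of a non-whitespace character (captured); then a literal 'e', then zero or more of a non-word character (lazy) (captured); then 3 to 5 of one of [uzt6], then optionally a digit (captured).
Matches: at [2:11] → '@de; uzz3'; at [15:26] → 'mf-9e/z6ut2'.
The replacement refers to a captured group, so each match is rewritten using its own captured text.

'  [@d]    [mf-9]  '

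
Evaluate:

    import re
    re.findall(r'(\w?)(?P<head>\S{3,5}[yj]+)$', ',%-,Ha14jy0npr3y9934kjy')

[('y', '9934kjy')]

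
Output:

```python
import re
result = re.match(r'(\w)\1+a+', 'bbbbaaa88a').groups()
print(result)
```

('b',)

`\1` has to match the exact text group 1 already captured.
`re.match` only tries the pattern at the start of the string.
The match spans [0:7] → 'bbbbaaa'.
Captured: group 1 = 'b'.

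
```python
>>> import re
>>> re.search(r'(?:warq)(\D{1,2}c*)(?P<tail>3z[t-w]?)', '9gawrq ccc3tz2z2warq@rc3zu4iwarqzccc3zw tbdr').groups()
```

This matches a literal 'w', then the literal 'arq' (non-capturing group); then 1 to 2 of a non-digit, then zero or more of a literal 'c' (captured); then the literal '3z', then optionally a character in [t-w] (captured as 'tail').
Unlike `match`, `search` isn't anchored — it looks for the pattern anywhere in the string.
The match spans [16:26] → 'warq@rc3zu'.
Captured: group 1 = '@rc', group 2 = '3zu'.

('@rc', '3zu')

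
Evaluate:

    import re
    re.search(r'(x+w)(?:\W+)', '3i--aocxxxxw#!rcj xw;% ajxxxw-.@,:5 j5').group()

This matches one or more of the literal 'x', then a literal 'w' (captured); then one or more of a non-word character (non-capturing group).
The match spans [7:14] → 'xxxxw#!'.

'xxxxw#!'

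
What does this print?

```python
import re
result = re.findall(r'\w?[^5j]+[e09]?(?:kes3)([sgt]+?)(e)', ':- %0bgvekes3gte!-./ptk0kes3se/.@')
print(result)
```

[('s', 'e')]

Pattern: optionally a word character, then one or more of any character except [5j], then optionally one of [e09]; then the literal 'ke', then the literal 's3' (non-capturing group); then one or more of one of [sgt] (lazy) (captured); then a literal 'e' (captured).
Matches: at [0:30] match ':- %0bgvekes3gte!-./ptk0kes3se', groups = ('s', 'e').
With 2 capturing groups, `findall` returns a 2-tuple per match.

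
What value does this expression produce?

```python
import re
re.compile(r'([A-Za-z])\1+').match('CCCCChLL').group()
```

'CCCCC'

`\1` is not a pattern — it's the concrete string captured by group 1, re-applied verbatim.
`re.match` won't scan ahead — the pattern has to work from the very first character.
The match spans [0:5] → 'CCCCC'.
Captured: group 1 = 'C'.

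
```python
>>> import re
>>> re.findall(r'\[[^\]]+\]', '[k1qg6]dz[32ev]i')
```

`findall` yields the raw match text (2 of them) because the pattern has no groups.

['[k1qg6]', '[32ev]']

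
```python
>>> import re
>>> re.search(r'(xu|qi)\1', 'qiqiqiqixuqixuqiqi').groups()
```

('qi',)

The match spans [0:4] → 'qiqi'.
Captured: group 1 = 'qi'.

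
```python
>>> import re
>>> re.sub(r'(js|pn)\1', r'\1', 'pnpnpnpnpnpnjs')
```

After group 1 captures some text, `\1` only succeeds where that same text appears again.
Matches: at [0:4] → 'pnpn'; at [4:8] → 'pnpn'; at [8:12] → 'pnpn'.
The replacement refers to a captured group, so each match is rewritten using its own captured text.

'pnpnpnjs'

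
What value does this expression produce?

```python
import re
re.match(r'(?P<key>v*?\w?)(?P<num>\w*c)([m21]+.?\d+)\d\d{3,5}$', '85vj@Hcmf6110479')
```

None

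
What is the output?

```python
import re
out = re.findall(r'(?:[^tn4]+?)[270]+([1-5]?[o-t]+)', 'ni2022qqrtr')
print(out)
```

Pattern: one or more of any character except [tn4] (lazy) (non-capturing group); then one or more of one of [270]; then optionally a character in [1-5], then one or more of a character in [o-t] (captured).
Because there's exactly one group, `findall` drops the full match and keeps group 1 from the one hit.

['qqrtr']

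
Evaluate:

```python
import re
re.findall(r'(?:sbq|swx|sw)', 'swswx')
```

['sw', 'swx']

`|` is ordered: at each position the engine commits to the first alternative that works.
With no groups in the pattern, `findall` gives back each whole match — 2 here.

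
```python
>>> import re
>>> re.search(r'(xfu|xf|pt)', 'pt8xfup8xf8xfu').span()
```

(0, 2)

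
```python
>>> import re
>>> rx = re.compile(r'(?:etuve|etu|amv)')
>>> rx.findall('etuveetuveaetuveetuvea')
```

['etuve', 'etuve', 'etuve', 'etuve']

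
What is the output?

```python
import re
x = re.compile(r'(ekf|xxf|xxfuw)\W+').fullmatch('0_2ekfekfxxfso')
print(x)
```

For `fullmatch`, every character of the input must be accounted for by the pattern.
Here the string isn't matched end-to-end, so the call returns None.

None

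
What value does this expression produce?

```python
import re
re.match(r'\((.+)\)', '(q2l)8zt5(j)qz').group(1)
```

'q2l)8zt5(j'

With `match`, the pattern is implicitly anchored at the beginning.
The match spans [0:12] → '(q2l)8zt5(j)'.
Captured: group 1 = 'q2l)8zt5(j'.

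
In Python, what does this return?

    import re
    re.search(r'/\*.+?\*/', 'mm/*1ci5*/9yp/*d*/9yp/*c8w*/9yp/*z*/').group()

'/*1ci5*/'

Because the quantifier is non-greedy, it stops expanding at the earliest point where the rest of the pattern can succeed.
`search` walks the string left to right and returns the first match it finds.
The match spans [2:10] → '/*1ci5*/'.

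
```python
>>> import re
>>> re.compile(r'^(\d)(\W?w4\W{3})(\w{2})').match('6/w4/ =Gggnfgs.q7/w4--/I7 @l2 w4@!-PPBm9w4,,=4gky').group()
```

'6/w4/ =Gg'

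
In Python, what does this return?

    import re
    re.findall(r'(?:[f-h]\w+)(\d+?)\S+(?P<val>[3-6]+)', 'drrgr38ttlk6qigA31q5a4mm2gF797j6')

With 2 capturing groups, `findall` returns a 2-tuple per match.

[('7', '6')]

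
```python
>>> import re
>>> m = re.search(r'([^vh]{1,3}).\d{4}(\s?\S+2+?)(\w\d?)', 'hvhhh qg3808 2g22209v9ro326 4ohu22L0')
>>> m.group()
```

This matches 1 to 3 of any character except [vh] (captured); then any character, then exactly 4 of a digit; then optionally whitespace, then one or more of a non-whitespace character, then one or more of the literal '2' (lazy) (captured); then a word character, then optionally a digit (captured).
The match spans [5:27] → ' qg3808 2g22209v9ro326'.

' qg3808 2g22209v9ro326'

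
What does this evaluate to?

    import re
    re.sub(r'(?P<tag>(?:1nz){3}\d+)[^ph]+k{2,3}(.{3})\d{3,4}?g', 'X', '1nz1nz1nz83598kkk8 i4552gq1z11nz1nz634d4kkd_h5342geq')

'Xeq'

The pattern matches the literal '1nz' repeated 3 times, then one or more of a digit (captured as 'tag'); then one or more of any character except [ph], then 2 to 3 of the literal 'k'; then exactly 3 of any character (captured); then 3 to 4 of a digit (lazy), then the literal 'g'.
Matches: at [0:50] → '1nz1nz1nz83598kkk8 i4552gq1z11nz1nz634d4kkd_h5342g'.
`sub` substitutes 'X' at each match site.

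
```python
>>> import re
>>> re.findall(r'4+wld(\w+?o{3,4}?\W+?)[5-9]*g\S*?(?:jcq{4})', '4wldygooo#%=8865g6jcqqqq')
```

The pattern matches one or more of a literal '4', then the literal 'wld'; then one or more of a word character (lazy), then 3 to 4 of the literal 'o' (lazy), then one or more of a non-word character (lazy) (captured); then zero or more of a character in [5-9], then the literal 'g', then zero or more of a non-whitespace character (lazy); then the literal 'jc', then exactly 4 of the literal 'q' (non-capturing group).
`findall` collects group 1 from the one match (1 total).

['ygooo#%=']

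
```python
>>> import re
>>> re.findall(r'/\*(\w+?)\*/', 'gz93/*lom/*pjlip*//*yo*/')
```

Because there's exactly one group, `findall` drops the full match and keeps group 1 from each hit.

['pjlip', 'yo']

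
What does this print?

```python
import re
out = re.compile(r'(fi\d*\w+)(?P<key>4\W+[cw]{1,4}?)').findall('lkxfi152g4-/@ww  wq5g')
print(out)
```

[('fi152g', '4-/@w')]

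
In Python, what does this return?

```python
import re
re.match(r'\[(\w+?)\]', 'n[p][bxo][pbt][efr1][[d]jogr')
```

None

`match` is anchored at position 0; if the pattern doesn't fit there, it returns None.
Here position 0 doesn't satisfy it, so the call returns None.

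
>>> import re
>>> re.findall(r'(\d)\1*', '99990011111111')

['9', '0', '1']

`\1` has to match the exact text group 1 already captured.
One capturing group, so `findall` returns just the captured substring from each match — 3 in all.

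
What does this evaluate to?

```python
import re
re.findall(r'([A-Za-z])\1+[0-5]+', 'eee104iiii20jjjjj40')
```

['e', 'i', 'j']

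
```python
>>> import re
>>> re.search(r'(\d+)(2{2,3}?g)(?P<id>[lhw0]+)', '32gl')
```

This matches one or more of a digit (captured); then 2 to 3 of the literal '2' (lazy), then a literal 'g' (captured); then one or more of one of [lhw0] (captured as 'id').
`re.search` tries every starting position until one works.
Here the pattern never matches, so the call returns None.

None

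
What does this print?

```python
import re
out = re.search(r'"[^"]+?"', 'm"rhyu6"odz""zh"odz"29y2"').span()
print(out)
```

(1, 8)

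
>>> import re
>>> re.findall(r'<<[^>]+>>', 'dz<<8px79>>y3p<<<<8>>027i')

`findall` yields the raw match text (2 of them) because the pattern has no groups.

['<<8px79>>', '<<<<8>>']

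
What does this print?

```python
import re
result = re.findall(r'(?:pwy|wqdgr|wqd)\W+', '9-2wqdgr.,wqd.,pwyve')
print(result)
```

['wqdgr.,', 'wqd.,']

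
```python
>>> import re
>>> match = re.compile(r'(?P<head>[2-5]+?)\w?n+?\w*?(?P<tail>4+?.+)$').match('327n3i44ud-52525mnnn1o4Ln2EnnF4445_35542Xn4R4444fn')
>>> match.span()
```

Pattern: one or more of a character in [2-5] (lazy) (captured as 'head'); then optionally a word character, then one or more of a literal 'n' (lazy), then zero or more of a word character (lazy); then one or more of the literal '4' (lazy), then one or more of any character (captured as 'tail'); then anchored at the end.
`re.match` won't scan ahead — the pattern has to work from the very first character.
The match spans [0:50] → '327n3i44ud-52525mnnn1o4Ln2EnnF4445_35542Xn4R4444fn'.
Captured: group 1 = '32', group 2 = '44ud-52525mnnn1o4Ln2EnnF4445_35542Xn4R4444fn'.

(0, 50)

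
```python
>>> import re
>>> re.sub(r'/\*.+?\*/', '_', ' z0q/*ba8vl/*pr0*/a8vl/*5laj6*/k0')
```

' z0q_a8vl_k0'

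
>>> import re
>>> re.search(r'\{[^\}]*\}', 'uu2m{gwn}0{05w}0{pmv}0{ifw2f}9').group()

'{gwn}'

The match spans [4:9] → '{gwn}'.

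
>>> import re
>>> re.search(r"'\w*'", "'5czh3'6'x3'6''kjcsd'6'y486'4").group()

`search` walks the string left to right and returns the first match it finds.
The match spans [0:7] → "'5czh3'".

"'5czh3'"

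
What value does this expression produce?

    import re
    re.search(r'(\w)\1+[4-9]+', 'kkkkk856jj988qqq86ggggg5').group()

'kkkkk856'

`\1` is not a pattern — it's the concrete string captured by group 1, re-applied verbatim.
`search` walks the string left to right and returns the first match it finds.
The match spans [0:8] → 'kkkkk856'.
Captured: group 1 = 'k'.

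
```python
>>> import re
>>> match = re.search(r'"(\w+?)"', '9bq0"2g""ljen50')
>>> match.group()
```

'"2g"'

`search` walks the string left to right and returns the first match it finds.
The match spans [4:8] → '"2g"'.
Captured: group 1 = '2g'.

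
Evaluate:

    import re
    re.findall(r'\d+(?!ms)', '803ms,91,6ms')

The negative lookahead/lookbehind blocks any match where the forbidden context is present.
Scanning left to right: at [0:2] → '80'; at [6:8] → '91'.
With no groups in the pattern, `findall` gives back each whole match — 2 here.

['80', '91']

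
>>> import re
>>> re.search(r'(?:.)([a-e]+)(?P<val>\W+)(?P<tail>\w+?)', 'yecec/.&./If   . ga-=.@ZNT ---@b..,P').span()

The pattern matches any character (non-capturing group); then one or more of a character in [a-e] (captured); then one or more of a non-word character (captured as 'val'); then one or more of a word character (lazy) (captured as 'tail').
`re.search` tries every starting position until one works.
The match spans [0:11] → 'yecec/.&./I'.
Captured: group 1 = 'ecec', group 2 = '/.&./', group 3 = 'I'.

(0, 11)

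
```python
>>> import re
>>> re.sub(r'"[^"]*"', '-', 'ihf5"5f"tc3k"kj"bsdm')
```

'ihf5-tc3k-bsdm'

Matches: at [4:8] → '"5f"'; at [12:16] → '"kj"'.
Each match is replaced by '-'.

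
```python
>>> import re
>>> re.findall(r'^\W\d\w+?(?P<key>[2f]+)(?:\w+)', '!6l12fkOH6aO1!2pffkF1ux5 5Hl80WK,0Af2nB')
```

['2f']

This matches anchored at the start of the string; then a non-word character, then a digit, then one or more of a word character (lazy); then one or more of one of [2f] (captured as 'key'); then one or more of a word character (non-capturing group).
A `+?`/`*?`/`{m,n}?` starts at its minimum and grows only as far as needed for what follows to match.
Matches: at [0:13] match '!6l12fkOH6aO1', group 1 = '2f'.
Because there's exactly one group, `findall` drops the full match and keeps group 1 from the one hit.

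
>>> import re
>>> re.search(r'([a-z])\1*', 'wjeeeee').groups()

A backreference is literal: `\1` must see the identical characters the first group matched.
Unlike `match`, `search` isn't anchored — it looks for the pattern anywhere in the string.
The match spans [0:1] → 'w'.
Captured: group 1 = 'w'.

('w',)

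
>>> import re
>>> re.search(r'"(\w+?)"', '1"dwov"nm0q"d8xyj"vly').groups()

`re.search` scans for the first position where the pattern succeeds.
The match spans [1:7] → '"dwov"'.
Captured: group 1 = 'dwov'.

('dwov',)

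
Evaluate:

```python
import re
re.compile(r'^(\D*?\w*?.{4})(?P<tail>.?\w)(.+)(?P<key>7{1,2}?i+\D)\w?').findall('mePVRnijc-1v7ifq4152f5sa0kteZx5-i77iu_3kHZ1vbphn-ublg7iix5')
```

Lazy quantifiers expand one character at a time until the remainder of the pattern can match.
With 4 capturing groups, `findall` returns a 4-tuple per match.

[('mePV', 'Rn', 'ijc-1v7ifq4152f5sa0kteZx5-i77iu_3kHZ1vbphn-ublg', '7iix')]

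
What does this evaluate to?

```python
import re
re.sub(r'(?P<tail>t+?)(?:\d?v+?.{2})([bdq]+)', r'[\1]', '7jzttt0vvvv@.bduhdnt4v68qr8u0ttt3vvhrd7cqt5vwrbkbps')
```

'7jz[ttt]uhdn[t]r8u0[ttt]7cq[t]kbps'

This matches one or more of a literal 't' (lazy) (captured as 'tail'); then optionally a digit, then one or more of the literal 'v' (lazy), then exactly 2 of any character (non-capturing group); then one or more of one of [bdq] (captured).
Matches: at [3:15] → 'ttt0vvvv@.bd'; at [19:25] → 't4v68q'; at [29:38] → 'ttt3vvhrd'; at [41:47] → 't5vwrb'.
Each match is replaced using the text its own group 1 captured.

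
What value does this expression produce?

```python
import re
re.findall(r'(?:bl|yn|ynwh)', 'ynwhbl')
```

['yn', 'bl']

`|` is ordered: at each position the engine commits to the first alternative that works.
No capturing groups, so `findall` returns the 2 full match strings.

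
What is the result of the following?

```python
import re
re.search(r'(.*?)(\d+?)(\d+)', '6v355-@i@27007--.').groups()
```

('6v', '3', '55')

This matches zero or more of any character (lazy) (captured); then one or more of a digit (lazy) (captured); then one or more of a digit (captured).
`re.search` tries every starting position until one works.
The match spans [0:5] → '6v355'.
Captured: group 1 = '6v', group 2 = '3', group 3 = '55'.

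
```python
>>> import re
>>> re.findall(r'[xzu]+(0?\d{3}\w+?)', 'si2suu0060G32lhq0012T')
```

This matches one or more of one of [xzu]; then optionally the literal '0', then exactly 3 of a digit, then one or more of a word character (lazy) (captured).
With a single group, `findall` returns only what that group captured — 1 item.

['0060G']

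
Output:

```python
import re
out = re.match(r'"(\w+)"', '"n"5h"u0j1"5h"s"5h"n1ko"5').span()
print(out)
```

`re.match` only tries the pattern at the start of the string.
The match spans [0:3] → '"n"'.
Captured: group 1 = 'n'.

(0, 3)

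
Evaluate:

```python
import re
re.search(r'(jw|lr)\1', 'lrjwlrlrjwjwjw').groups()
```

The match spans [4:8] → 'lrlr'.
Captured: group 1 = 'lr'.

('lr',)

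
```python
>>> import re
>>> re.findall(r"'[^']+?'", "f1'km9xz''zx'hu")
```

["'km9xz'", "'zx'"]

Walking the string: at [2:9] → "'km9xz'"; at [9:13] → "'zx'".
No capturing groups, so `findall` returns the 2 full match strings.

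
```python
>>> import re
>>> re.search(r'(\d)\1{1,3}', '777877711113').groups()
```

('7',)

The match spans [0:3] → '777'.
Captured: group 1 = '7'.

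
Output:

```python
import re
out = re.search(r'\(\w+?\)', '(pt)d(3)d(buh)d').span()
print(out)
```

(0, 4)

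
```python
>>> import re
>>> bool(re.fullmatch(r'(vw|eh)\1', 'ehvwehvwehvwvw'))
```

False

After group 1 captures some text, `\1` only succeeds where that same text appears again.
For `fullmatch`, every character of the input must be accounted for by the pattern.
Here the pattern can't cover the whole string, so the call returns None, and `bool(None)` is False.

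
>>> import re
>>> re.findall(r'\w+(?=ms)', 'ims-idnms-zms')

['i', 'idn', 'z']

Lookahead/lookbehind check context without consuming it, so the matched span excludes the asserted characters.
`findall` yields the raw match text (3 of them) because the pattern has no groups.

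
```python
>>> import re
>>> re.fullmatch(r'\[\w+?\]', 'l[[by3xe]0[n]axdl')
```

`re.fullmatch` requires the pattern to consume the entire string.
Here the pattern can't cover the whole string, so the call returns None.

None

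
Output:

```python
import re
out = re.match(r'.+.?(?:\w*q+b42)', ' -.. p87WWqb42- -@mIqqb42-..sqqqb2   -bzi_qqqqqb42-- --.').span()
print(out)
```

(0, 50)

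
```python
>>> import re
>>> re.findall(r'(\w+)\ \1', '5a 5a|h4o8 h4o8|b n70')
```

['5a', 'h4o8']

After group 1 captures some text, `\1` only succeeds where that same text appears again.
`findall` collects group 1 from each match (2 total).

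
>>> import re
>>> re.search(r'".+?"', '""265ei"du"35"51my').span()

A non-greedy quantifier consumes as few characters as it can — just enough that the remainder of the pattern still matches from where it stops; whatever follows it matches normally.
`re.search` scans for the first position where the pattern succeeds.
The match spans [0:8] → '""265ei"'.

(0, 8)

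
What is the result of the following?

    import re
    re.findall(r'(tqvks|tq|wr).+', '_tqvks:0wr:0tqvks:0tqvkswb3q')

['tqvks']

The regex engine tests alternatives in the order written; an earlier branch that matches wins even if a later one would match more.
Because there's exactly one group, `findall` drops the full match and keeps group 1 from the one hit.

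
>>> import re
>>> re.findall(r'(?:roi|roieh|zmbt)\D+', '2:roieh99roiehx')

`findall` yields the raw match text (2 of them) because the pattern has no groups.

['roieh', 'roiehx']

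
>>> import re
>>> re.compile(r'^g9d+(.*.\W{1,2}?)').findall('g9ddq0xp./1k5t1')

['q0xp./']

`findall` collects group 1 from the one match (1 total).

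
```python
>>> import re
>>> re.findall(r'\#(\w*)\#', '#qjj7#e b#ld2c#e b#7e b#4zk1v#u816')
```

With a single group, `findall` returns only what that group captured — 3 items.

['qjj7', 'ld2c', '4zk1v']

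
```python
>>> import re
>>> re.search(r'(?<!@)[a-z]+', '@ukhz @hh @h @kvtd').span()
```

`(?!…)`/`(?<!…)` only lets a position through if the neighbouring text does NOT match; no characters are consumed.
`re.search` scans for the first position where the pattern succeeds.
The match spans [2:5] → 'khz'.

(2, 5)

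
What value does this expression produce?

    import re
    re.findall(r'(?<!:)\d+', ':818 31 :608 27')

Because the assertion is negative and zero-width, positions next to the forbidden text are skipped.
Scanning left to right: at [2:4] → '18'; at [5:7] → '31'; at [10:12] → '08'; at [13:15] → '27'.
With no groups in the pattern, `findall` gives back each whole match — 4 here.

['18', '31', '08', '27']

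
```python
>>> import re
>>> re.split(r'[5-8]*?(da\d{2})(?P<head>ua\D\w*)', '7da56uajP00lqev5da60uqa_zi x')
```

`re.split` interleaves the captured-group text with the surrounding fragments.

['', 'da56', 'uajP00lqev5da60uqa_zi', ' x']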